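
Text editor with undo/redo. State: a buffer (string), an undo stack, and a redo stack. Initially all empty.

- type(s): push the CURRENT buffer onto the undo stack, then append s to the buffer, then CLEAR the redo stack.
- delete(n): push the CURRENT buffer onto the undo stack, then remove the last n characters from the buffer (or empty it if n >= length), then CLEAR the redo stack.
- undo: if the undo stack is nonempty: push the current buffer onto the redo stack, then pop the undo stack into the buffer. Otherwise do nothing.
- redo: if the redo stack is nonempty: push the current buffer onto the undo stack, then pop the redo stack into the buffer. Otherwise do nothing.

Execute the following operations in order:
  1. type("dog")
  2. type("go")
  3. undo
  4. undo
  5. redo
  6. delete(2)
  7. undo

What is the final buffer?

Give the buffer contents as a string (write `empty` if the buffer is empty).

After op 1 (type): buf='dog' undo_depth=1 redo_depth=0
After op 2 (type): buf='doggo' undo_depth=2 redo_depth=0
After op 3 (undo): buf='dog' undo_depth=1 redo_depth=1
After op 4 (undo): buf='(empty)' undo_depth=0 redo_depth=2
After op 5 (redo): buf='dog' undo_depth=1 redo_depth=1
After op 6 (delete): buf='d' undo_depth=2 redo_depth=0
After op 7 (undo): buf='dog' undo_depth=1 redo_depth=1

Answer: dog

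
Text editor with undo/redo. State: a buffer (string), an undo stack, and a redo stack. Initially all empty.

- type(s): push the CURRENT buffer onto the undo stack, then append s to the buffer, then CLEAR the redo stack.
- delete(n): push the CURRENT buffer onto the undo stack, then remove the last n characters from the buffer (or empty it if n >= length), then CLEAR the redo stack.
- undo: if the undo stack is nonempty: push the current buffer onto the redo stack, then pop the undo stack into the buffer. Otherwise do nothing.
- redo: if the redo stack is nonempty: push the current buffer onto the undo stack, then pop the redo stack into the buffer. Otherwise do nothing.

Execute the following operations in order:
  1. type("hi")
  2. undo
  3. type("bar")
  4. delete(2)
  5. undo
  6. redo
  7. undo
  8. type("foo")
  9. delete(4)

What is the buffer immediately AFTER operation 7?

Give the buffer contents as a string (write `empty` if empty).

Answer: bar

Derivation:
After op 1 (type): buf='hi' undo_depth=1 redo_depth=0
After op 2 (undo): buf='(empty)' undo_depth=0 redo_depth=1
After op 3 (type): buf='bar' undo_depth=1 redo_depth=0
After op 4 (delete): buf='b' undo_depth=2 redo_depth=0
After op 5 (undo): buf='bar' undo_depth=1 redo_depth=1
After op 6 (redo): buf='b' undo_depth=2 redo_depth=0
After op 7 (undo): buf='bar' undo_depth=1 redo_depth=1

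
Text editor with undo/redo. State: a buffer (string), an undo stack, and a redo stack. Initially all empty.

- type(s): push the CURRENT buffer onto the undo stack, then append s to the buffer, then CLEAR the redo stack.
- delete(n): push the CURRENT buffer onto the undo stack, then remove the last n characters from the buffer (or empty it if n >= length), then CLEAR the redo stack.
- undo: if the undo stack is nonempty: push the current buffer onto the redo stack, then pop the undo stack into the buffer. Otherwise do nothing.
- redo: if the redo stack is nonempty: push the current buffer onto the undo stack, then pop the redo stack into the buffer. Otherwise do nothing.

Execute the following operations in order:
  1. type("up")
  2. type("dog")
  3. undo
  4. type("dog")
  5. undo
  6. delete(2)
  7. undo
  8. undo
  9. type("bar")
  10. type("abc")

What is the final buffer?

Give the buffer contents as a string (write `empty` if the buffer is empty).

After op 1 (type): buf='up' undo_depth=1 redo_depth=0
After op 2 (type): buf='updog' undo_depth=2 redo_depth=0
After op 3 (undo): buf='up' undo_depth=1 redo_depth=1
After op 4 (type): buf='updog' undo_depth=2 redo_depth=0
After op 5 (undo): buf='up' undo_depth=1 redo_depth=1
After op 6 (delete): buf='(empty)' undo_depth=2 redo_depth=0
After op 7 (undo): buf='up' undo_depth=1 redo_depth=1
After op 8 (undo): buf='(empty)' undo_depth=0 redo_depth=2
After op 9 (type): buf='bar' undo_depth=1 redo_depth=0
After op 10 (type): buf='barabc' undo_depth=2 redo_depth=0

Answer: barabc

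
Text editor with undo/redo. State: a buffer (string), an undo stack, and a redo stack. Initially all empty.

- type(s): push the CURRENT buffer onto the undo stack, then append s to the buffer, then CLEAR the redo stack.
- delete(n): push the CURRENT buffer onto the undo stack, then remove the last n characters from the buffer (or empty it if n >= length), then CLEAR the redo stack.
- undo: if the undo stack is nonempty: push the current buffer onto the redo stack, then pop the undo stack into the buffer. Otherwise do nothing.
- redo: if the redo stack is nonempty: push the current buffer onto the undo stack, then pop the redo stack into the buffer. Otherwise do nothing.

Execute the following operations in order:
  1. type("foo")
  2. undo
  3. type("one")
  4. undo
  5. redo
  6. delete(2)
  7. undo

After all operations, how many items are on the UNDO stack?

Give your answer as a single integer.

Answer: 1

Derivation:
After op 1 (type): buf='foo' undo_depth=1 redo_depth=0
After op 2 (undo): buf='(empty)' undo_depth=0 redo_depth=1
After op 3 (type): buf='one' undo_depth=1 redo_depth=0
After op 4 (undo): buf='(empty)' undo_depth=0 redo_depth=1
After op 5 (redo): buf='one' undo_depth=1 redo_depth=0
After op 6 (delete): buf='o' undo_depth=2 redo_depth=0
After op 7 (undo): buf='one' undo_depth=1 redo_depth=1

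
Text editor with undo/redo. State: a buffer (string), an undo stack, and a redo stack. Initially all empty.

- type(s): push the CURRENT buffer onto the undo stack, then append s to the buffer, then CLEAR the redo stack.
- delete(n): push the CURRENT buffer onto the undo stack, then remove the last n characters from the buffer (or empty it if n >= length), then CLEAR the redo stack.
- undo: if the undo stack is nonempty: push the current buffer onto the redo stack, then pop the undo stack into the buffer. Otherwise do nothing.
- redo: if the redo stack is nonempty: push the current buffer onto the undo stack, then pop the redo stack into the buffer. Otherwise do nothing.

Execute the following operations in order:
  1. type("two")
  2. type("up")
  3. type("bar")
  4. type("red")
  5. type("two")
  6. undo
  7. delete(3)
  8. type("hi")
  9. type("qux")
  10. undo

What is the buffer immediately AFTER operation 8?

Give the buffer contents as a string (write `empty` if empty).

After op 1 (type): buf='two' undo_depth=1 redo_depth=0
After op 2 (type): buf='twoup' undo_depth=2 redo_depth=0
After op 3 (type): buf='twoupbar' undo_depth=3 redo_depth=0
After op 4 (type): buf='twoupbarred' undo_depth=4 redo_depth=0
After op 5 (type): buf='twoupbarredtwo' undo_depth=5 redo_depth=0
After op 6 (undo): buf='twoupbarred' undo_depth=4 redo_depth=1
After op 7 (delete): buf='twoupbar' undo_depth=5 redo_depth=0
After op 8 (type): buf='twoupbarhi' undo_depth=6 redo_depth=0

Answer: twoupbarhi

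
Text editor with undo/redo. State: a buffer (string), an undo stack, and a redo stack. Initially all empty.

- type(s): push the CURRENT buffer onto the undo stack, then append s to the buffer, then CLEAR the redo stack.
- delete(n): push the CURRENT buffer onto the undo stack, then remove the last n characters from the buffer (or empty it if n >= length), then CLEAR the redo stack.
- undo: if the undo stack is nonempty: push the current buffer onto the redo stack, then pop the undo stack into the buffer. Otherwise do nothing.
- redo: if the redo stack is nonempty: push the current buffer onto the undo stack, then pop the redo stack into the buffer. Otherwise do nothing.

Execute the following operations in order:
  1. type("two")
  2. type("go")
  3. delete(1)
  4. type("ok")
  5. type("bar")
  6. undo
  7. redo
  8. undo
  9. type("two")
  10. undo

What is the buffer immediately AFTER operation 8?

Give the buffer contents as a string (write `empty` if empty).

After op 1 (type): buf='two' undo_depth=1 redo_depth=0
After op 2 (type): buf='twogo' undo_depth=2 redo_depth=0
After op 3 (delete): buf='twog' undo_depth=3 redo_depth=0
After op 4 (type): buf='twogok' undo_depth=4 redo_depth=0
After op 5 (type): buf='twogokbar' undo_depth=5 redo_depth=0
After op 6 (undo): buf='twogok' undo_depth=4 redo_depth=1
After op 7 (redo): buf='twogokbar' undo_depth=5 redo_depth=0
After op 8 (undo): buf='twogok' undo_depth=4 redo_depth=1

Answer: twogok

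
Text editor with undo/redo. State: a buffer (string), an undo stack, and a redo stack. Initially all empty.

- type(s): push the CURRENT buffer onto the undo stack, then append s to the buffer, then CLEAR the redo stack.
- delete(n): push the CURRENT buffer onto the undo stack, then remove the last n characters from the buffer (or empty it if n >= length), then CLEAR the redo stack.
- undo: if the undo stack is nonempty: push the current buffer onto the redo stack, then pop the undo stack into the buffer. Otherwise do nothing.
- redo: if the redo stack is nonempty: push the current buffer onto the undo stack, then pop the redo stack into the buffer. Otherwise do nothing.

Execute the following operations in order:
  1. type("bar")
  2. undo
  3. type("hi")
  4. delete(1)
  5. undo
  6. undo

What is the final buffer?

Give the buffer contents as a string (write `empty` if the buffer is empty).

Answer: empty

Derivation:
After op 1 (type): buf='bar' undo_depth=1 redo_depth=0
After op 2 (undo): buf='(empty)' undo_depth=0 redo_depth=1
After op 3 (type): buf='hi' undo_depth=1 redo_depth=0
After op 4 (delete): buf='h' undo_depth=2 redo_depth=0
After op 5 (undo): buf='hi' undo_depth=1 redo_depth=1
After op 6 (undo): buf='(empty)' undo_depth=0 redo_depth=2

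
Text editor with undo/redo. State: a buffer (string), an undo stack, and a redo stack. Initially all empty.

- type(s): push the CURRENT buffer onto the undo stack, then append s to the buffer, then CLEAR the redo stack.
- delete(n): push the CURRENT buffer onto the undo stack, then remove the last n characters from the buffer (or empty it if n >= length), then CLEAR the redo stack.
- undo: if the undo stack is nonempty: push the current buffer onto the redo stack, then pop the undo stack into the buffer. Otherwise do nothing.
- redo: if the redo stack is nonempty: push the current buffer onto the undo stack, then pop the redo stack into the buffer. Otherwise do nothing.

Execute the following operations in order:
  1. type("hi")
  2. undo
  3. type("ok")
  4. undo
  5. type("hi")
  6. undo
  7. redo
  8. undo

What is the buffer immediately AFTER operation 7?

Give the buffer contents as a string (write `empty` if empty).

Answer: hi

Derivation:
After op 1 (type): buf='hi' undo_depth=1 redo_depth=0
After op 2 (undo): buf='(empty)' undo_depth=0 redo_depth=1
After op 3 (type): buf='ok' undo_depth=1 redo_depth=0
After op 4 (undo): buf='(empty)' undo_depth=0 redo_depth=1
After op 5 (type): buf='hi' undo_depth=1 redo_depth=0
After op 6 (undo): buf='(empty)' undo_depth=0 redo_depth=1
After op 7 (redo): buf='hi' undo_depth=1 redo_depth=0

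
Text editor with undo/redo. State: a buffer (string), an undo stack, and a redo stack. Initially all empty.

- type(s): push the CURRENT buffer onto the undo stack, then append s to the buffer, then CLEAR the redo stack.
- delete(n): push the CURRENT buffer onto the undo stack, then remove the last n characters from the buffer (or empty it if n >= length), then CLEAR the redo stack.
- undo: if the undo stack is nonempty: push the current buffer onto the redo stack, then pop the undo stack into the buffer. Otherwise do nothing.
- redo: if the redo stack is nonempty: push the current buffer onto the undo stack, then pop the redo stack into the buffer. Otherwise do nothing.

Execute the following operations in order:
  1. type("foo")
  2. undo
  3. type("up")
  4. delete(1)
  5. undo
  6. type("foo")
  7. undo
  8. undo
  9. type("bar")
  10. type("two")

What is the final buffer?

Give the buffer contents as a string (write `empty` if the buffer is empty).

Answer: bartwo

Derivation:
After op 1 (type): buf='foo' undo_depth=1 redo_depth=0
After op 2 (undo): buf='(empty)' undo_depth=0 redo_depth=1
After op 3 (type): buf='up' undo_depth=1 redo_depth=0
After op 4 (delete): buf='u' undo_depth=2 redo_depth=0
After op 5 (undo): buf='up' undo_depth=1 redo_depth=1
After op 6 (type): buf='upfoo' undo_depth=2 redo_depth=0
After op 7 (undo): buf='up' undo_depth=1 redo_depth=1
After op 8 (undo): buf='(empty)' undo_depth=0 redo_depth=2
After op 9 (type): buf='bar' undo_depth=1 redo_depth=0
After op 10 (type): buf='bartwo' undo_depth=2 redo_depth=0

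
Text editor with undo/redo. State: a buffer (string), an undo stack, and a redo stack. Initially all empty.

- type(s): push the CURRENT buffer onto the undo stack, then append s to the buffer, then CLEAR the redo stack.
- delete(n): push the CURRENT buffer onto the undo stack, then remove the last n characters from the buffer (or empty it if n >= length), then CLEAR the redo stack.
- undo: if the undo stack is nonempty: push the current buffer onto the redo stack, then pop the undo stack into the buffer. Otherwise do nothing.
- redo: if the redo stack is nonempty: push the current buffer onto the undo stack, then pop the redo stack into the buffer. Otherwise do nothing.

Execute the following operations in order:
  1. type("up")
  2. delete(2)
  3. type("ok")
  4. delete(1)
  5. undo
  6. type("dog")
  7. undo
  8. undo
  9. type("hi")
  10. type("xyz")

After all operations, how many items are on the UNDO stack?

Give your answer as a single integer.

After op 1 (type): buf='up' undo_depth=1 redo_depth=0
After op 2 (delete): buf='(empty)' undo_depth=2 redo_depth=0
After op 3 (type): buf='ok' undo_depth=3 redo_depth=0
After op 4 (delete): buf='o' undo_depth=4 redo_depth=0
After op 5 (undo): buf='ok' undo_depth=3 redo_depth=1
After op 6 (type): buf='okdog' undo_depth=4 redo_depth=0
After op 7 (undo): buf='ok' undo_depth=3 redo_depth=1
After op 8 (undo): buf='(empty)' undo_depth=2 redo_depth=2
After op 9 (type): buf='hi' undo_depth=3 redo_depth=0
After op 10 (type): buf='hixyz' undo_depth=4 redo_depth=0

Answer: 4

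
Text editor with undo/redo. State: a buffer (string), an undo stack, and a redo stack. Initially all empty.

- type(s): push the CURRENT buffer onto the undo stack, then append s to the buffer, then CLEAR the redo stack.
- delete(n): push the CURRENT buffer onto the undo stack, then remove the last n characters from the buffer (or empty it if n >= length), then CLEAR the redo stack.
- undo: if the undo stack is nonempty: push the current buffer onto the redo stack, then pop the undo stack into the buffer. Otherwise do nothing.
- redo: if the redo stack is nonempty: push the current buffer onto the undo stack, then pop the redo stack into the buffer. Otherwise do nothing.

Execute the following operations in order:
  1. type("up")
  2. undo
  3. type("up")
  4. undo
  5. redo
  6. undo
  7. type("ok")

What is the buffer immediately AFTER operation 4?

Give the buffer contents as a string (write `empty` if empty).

Answer: empty

Derivation:
After op 1 (type): buf='up' undo_depth=1 redo_depth=0
After op 2 (undo): buf='(empty)' undo_depth=0 redo_depth=1
After op 3 (type): buf='up' undo_depth=1 redo_depth=0
After op 4 (undo): buf='(empty)' undo_depth=0 redo_depth=1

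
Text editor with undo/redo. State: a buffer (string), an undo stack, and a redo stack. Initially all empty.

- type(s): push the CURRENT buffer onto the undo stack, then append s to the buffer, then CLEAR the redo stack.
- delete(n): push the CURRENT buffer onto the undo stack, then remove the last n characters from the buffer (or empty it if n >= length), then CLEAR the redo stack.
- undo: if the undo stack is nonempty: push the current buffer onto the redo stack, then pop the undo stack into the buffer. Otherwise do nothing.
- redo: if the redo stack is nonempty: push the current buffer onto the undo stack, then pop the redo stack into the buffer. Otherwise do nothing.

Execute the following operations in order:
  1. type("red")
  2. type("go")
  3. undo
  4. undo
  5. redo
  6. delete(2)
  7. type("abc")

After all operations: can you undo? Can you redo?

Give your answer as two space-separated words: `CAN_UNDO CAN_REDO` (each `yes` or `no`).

After op 1 (type): buf='red' undo_depth=1 redo_depth=0
After op 2 (type): buf='redgo' undo_depth=2 redo_depth=0
After op 3 (undo): buf='red' undo_depth=1 redo_depth=1
After op 4 (undo): buf='(empty)' undo_depth=0 redo_depth=2
After op 5 (redo): buf='red' undo_depth=1 redo_depth=1
After op 6 (delete): buf='r' undo_depth=2 redo_depth=0
After op 7 (type): buf='rabc' undo_depth=3 redo_depth=0

Answer: yes no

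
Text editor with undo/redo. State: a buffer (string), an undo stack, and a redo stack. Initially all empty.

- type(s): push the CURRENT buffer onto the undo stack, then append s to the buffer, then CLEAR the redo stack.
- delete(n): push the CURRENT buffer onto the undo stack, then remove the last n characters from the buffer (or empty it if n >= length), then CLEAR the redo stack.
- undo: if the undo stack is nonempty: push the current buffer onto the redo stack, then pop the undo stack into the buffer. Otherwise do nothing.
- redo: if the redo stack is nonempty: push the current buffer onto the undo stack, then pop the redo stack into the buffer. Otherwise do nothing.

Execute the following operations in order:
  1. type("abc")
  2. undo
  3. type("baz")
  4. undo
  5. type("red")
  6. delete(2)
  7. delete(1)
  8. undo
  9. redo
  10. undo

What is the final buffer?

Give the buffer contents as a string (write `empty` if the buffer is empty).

Answer: r

Derivation:
After op 1 (type): buf='abc' undo_depth=1 redo_depth=0
After op 2 (undo): buf='(empty)' undo_depth=0 redo_depth=1
After op 3 (type): buf='baz' undo_depth=1 redo_depth=0
After op 4 (undo): buf='(empty)' undo_depth=0 redo_depth=1
After op 5 (type): buf='red' undo_depth=1 redo_depth=0
After op 6 (delete): buf='r' undo_depth=2 redo_depth=0
After op 7 (delete): buf='(empty)' undo_depth=3 redo_depth=0
After op 8 (undo): buf='r' undo_depth=2 redo_depth=1
After op 9 (redo): buf='(empty)' undo_depth=3 redo_depth=0
After op 10 (undo): buf='r' undo_depth=2 redo_depth=1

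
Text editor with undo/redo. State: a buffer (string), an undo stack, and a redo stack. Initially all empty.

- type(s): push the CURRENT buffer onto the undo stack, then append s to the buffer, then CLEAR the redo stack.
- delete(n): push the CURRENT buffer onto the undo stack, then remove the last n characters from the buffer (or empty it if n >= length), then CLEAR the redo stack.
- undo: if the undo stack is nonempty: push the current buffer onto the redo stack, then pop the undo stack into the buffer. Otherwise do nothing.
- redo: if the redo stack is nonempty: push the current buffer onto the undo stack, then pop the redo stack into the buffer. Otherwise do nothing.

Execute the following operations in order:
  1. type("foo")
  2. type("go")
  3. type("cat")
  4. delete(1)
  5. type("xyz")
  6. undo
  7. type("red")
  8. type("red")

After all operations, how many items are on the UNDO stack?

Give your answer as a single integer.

After op 1 (type): buf='foo' undo_depth=1 redo_depth=0
After op 2 (type): buf='foogo' undo_depth=2 redo_depth=0
After op 3 (type): buf='foogocat' undo_depth=3 redo_depth=0
After op 4 (delete): buf='foogoca' undo_depth=4 redo_depth=0
After op 5 (type): buf='foogocaxyz' undo_depth=5 redo_depth=0
After op 6 (undo): buf='foogoca' undo_depth=4 redo_depth=1
After op 7 (type): buf='foogocared' undo_depth=5 redo_depth=0
After op 8 (type): buf='foogocaredred' undo_depth=6 redo_depth=0

Answer: 6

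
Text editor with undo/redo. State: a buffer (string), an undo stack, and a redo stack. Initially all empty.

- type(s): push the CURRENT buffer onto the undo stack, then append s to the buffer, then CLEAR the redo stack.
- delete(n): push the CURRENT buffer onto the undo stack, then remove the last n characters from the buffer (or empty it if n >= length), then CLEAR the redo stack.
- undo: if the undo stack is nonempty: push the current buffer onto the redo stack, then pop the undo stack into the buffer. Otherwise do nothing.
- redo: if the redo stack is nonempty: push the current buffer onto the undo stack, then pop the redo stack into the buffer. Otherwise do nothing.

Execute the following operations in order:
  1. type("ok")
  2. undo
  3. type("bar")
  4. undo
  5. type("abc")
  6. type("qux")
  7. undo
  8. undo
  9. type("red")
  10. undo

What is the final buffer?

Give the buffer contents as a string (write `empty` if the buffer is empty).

Answer: empty

Derivation:
After op 1 (type): buf='ok' undo_depth=1 redo_depth=0
After op 2 (undo): buf='(empty)' undo_depth=0 redo_depth=1
After op 3 (type): buf='bar' undo_depth=1 redo_depth=0
After op 4 (undo): buf='(empty)' undo_depth=0 redo_depth=1
After op 5 (type): buf='abc' undo_depth=1 redo_depth=0
After op 6 (type): buf='abcqux' undo_depth=2 redo_depth=0
After op 7 (undo): buf='abc' undo_depth=1 redo_depth=1
After op 8 (undo): buf='(empty)' undo_depth=0 redo_depth=2
After op 9 (type): buf='red' undo_depth=1 redo_depth=0
After op 10 (undo): buf='(empty)' undo_depth=0 redo_depth=1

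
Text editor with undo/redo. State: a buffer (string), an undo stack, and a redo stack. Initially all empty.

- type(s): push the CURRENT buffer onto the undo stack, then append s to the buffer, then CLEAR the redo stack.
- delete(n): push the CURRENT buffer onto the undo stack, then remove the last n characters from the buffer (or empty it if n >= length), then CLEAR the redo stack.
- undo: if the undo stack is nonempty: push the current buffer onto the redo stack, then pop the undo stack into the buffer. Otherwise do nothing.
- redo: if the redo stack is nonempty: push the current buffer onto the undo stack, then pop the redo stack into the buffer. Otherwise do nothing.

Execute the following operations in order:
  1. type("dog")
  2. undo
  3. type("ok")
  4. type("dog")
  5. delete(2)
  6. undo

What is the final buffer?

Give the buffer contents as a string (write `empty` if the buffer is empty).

After op 1 (type): buf='dog' undo_depth=1 redo_depth=0
After op 2 (undo): buf='(empty)' undo_depth=0 redo_depth=1
After op 3 (type): buf='ok' undo_depth=1 redo_depth=0
After op 4 (type): buf='okdog' undo_depth=2 redo_depth=0
After op 5 (delete): buf='okd' undo_depth=3 redo_depth=0
After op 6 (undo): buf='okdog' undo_depth=2 redo_depth=1

Answer: okdog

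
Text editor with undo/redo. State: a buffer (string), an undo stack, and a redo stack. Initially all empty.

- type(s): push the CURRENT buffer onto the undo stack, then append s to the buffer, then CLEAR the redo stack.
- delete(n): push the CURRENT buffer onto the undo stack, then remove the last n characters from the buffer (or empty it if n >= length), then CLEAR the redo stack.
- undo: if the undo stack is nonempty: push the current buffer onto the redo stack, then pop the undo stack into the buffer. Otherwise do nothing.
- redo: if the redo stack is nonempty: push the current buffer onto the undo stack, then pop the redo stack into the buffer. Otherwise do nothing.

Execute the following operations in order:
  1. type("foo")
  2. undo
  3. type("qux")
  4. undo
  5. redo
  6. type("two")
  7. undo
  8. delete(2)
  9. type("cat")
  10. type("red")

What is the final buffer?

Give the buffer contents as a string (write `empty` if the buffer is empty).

After op 1 (type): buf='foo' undo_depth=1 redo_depth=0
After op 2 (undo): buf='(empty)' undo_depth=0 redo_depth=1
After op 3 (type): buf='qux' undo_depth=1 redo_depth=0
After op 4 (undo): buf='(empty)' undo_depth=0 redo_depth=1
After op 5 (redo): buf='qux' undo_depth=1 redo_depth=0
After op 6 (type): buf='quxtwo' undo_depth=2 redo_depth=0
After op 7 (undo): buf='qux' undo_depth=1 redo_depth=1
After op 8 (delete): buf='q' undo_depth=2 redo_depth=0
After op 9 (type): buf='qcat' undo_depth=3 redo_depth=0
After op 10 (type): buf='qcatred' undo_depth=4 redo_depth=0

Answer: qcatred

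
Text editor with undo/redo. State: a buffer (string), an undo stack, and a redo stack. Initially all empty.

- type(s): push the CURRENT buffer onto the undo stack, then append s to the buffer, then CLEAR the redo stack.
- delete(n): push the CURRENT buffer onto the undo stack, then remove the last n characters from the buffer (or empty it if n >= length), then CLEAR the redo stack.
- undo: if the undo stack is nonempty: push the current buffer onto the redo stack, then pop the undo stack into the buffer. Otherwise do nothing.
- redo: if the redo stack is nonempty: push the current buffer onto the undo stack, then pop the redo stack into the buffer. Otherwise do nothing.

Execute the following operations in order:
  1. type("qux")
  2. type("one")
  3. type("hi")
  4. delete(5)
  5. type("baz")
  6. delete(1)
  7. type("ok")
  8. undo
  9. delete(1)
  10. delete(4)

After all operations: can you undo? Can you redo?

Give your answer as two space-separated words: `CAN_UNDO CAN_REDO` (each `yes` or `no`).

After op 1 (type): buf='qux' undo_depth=1 redo_depth=0
After op 2 (type): buf='quxone' undo_depth=2 redo_depth=0
After op 3 (type): buf='quxonehi' undo_depth=3 redo_depth=0
After op 4 (delete): buf='qux' undo_depth=4 redo_depth=0
After op 5 (type): buf='quxbaz' undo_depth=5 redo_depth=0
After op 6 (delete): buf='quxba' undo_depth=6 redo_depth=0
After op 7 (type): buf='quxbaok' undo_depth=7 redo_depth=0
After op 8 (undo): buf='quxba' undo_depth=6 redo_depth=1
After op 9 (delete): buf='quxb' undo_depth=7 redo_depth=0
After op 10 (delete): buf='(empty)' undo_depth=8 redo_depth=0

Answer: yes no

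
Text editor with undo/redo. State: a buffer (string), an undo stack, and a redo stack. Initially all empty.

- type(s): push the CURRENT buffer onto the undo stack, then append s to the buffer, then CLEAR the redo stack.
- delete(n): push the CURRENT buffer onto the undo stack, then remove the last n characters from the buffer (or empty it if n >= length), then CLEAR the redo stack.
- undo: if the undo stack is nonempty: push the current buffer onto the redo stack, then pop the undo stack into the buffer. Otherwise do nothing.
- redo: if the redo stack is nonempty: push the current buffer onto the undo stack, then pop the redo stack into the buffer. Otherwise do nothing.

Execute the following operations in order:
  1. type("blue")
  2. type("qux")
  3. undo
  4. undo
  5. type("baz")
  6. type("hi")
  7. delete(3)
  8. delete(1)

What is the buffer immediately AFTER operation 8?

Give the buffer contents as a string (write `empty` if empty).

Answer: b

Derivation:
After op 1 (type): buf='blue' undo_depth=1 redo_depth=0
After op 2 (type): buf='bluequx' undo_depth=2 redo_depth=0
After op 3 (undo): buf='blue' undo_depth=1 redo_depth=1
After op 4 (undo): buf='(empty)' undo_depth=0 redo_depth=2
After op 5 (type): buf='baz' undo_depth=1 redo_depth=0
After op 6 (type): buf='bazhi' undo_depth=2 redo_depth=0
After op 7 (delete): buf='ba' undo_depth=3 redo_depth=0
After op 8 (delete): buf='b' undo_depth=4 redo_depth=0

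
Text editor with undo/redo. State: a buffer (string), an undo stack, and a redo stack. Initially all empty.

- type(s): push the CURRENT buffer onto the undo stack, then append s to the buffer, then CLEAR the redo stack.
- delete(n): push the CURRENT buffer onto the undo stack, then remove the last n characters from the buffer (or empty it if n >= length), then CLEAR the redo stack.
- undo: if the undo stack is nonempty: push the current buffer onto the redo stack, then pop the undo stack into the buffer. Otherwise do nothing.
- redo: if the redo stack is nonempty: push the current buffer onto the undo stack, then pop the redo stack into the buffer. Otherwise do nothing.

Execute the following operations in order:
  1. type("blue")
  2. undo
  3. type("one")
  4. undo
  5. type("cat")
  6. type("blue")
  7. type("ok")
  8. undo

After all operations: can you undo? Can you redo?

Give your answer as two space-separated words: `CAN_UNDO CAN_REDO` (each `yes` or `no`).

After op 1 (type): buf='blue' undo_depth=1 redo_depth=0
After op 2 (undo): buf='(empty)' undo_depth=0 redo_depth=1
After op 3 (type): buf='one' undo_depth=1 redo_depth=0
After op 4 (undo): buf='(empty)' undo_depth=0 redo_depth=1
After op 5 (type): buf='cat' undo_depth=1 redo_depth=0
After op 6 (type): buf='catblue' undo_depth=2 redo_depth=0
After op 7 (type): buf='catblueok' undo_depth=3 redo_depth=0
After op 8 (undo): buf='catblue' undo_depth=2 redo_depth=1

Answer: yes yes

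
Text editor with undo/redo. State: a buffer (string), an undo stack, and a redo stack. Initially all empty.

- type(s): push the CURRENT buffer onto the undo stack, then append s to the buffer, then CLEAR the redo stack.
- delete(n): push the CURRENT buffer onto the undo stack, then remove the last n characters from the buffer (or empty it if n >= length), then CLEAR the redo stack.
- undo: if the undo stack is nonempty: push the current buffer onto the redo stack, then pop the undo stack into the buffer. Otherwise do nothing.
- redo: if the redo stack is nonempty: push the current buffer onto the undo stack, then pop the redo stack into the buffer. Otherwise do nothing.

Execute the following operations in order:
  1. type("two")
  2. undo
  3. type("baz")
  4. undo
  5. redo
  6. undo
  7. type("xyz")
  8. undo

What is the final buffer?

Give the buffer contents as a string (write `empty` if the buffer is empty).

After op 1 (type): buf='two' undo_depth=1 redo_depth=0
After op 2 (undo): buf='(empty)' undo_depth=0 redo_depth=1
After op 3 (type): buf='baz' undo_depth=1 redo_depth=0
After op 4 (undo): buf='(empty)' undo_depth=0 redo_depth=1
After op 5 (redo): buf='baz' undo_depth=1 redo_depth=0
After op 6 (undo): buf='(empty)' undo_depth=0 redo_depth=1
After op 7 (type): buf='xyz' undo_depth=1 redo_depth=0
After op 8 (undo): buf='(empty)' undo_depth=0 redo_depth=1

Answer: empty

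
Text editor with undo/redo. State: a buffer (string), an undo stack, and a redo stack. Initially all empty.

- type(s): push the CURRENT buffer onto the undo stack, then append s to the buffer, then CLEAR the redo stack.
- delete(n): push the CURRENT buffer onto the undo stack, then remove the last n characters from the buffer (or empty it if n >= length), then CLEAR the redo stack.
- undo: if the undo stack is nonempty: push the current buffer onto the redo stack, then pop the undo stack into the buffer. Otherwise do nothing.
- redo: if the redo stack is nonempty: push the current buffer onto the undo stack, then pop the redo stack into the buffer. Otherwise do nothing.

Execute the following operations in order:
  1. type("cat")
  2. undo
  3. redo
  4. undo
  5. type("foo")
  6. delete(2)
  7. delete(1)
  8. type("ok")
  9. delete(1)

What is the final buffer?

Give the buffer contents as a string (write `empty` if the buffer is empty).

Answer: o

Derivation:
After op 1 (type): buf='cat' undo_depth=1 redo_depth=0
After op 2 (undo): buf='(empty)' undo_depth=0 redo_depth=1
After op 3 (redo): buf='cat' undo_depth=1 redo_depth=0
After op 4 (undo): buf='(empty)' undo_depth=0 redo_depth=1
After op 5 (type): buf='foo' undo_depth=1 redo_depth=0
After op 6 (delete): buf='f' undo_depth=2 redo_depth=0
After op 7 (delete): buf='(empty)' undo_depth=3 redo_depth=0
After op 8 (type): buf='ok' undo_depth=4 redo_depth=0
After op 9 (delete): buf='o' undo_depth=5 redo_depth=0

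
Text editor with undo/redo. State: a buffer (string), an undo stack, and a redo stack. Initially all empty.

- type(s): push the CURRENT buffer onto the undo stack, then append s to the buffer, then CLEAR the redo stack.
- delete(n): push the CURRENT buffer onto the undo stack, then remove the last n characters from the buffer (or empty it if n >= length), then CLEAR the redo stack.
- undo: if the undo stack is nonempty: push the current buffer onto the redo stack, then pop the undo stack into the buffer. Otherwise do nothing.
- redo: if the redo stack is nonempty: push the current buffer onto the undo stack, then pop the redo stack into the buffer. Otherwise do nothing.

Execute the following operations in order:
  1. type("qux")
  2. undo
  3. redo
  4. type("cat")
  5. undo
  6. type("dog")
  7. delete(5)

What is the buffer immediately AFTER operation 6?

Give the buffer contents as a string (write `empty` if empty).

After op 1 (type): buf='qux' undo_depth=1 redo_depth=0
After op 2 (undo): buf='(empty)' undo_depth=0 redo_depth=1
After op 3 (redo): buf='qux' undo_depth=1 redo_depth=0
After op 4 (type): buf='quxcat' undo_depth=2 redo_depth=0
After op 5 (undo): buf='qux' undo_depth=1 redo_depth=1
After op 6 (type): buf='quxdog' undo_depth=2 redo_depth=0

Answer: quxdog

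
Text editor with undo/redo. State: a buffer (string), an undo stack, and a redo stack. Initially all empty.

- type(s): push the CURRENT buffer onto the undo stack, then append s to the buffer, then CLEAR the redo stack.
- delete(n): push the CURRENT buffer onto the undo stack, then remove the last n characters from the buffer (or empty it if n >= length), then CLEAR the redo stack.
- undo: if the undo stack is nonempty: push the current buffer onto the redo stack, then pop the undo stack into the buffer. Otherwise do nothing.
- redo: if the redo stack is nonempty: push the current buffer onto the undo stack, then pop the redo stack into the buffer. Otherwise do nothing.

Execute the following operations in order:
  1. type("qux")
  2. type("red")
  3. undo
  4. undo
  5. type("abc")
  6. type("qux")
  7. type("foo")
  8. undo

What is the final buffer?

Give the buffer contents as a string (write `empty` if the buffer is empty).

After op 1 (type): buf='qux' undo_depth=1 redo_depth=0
After op 2 (type): buf='quxred' undo_depth=2 redo_depth=0
After op 3 (undo): buf='qux' undo_depth=1 redo_depth=1
After op 4 (undo): buf='(empty)' undo_depth=0 redo_depth=2
After op 5 (type): buf='abc' undo_depth=1 redo_depth=0
After op 6 (type): buf='abcqux' undo_depth=2 redo_depth=0
After op 7 (type): buf='abcquxfoo' undo_depth=3 redo_depth=0
After op 8 (undo): buf='abcqux' undo_depth=2 redo_depth=1

Answer: abcqux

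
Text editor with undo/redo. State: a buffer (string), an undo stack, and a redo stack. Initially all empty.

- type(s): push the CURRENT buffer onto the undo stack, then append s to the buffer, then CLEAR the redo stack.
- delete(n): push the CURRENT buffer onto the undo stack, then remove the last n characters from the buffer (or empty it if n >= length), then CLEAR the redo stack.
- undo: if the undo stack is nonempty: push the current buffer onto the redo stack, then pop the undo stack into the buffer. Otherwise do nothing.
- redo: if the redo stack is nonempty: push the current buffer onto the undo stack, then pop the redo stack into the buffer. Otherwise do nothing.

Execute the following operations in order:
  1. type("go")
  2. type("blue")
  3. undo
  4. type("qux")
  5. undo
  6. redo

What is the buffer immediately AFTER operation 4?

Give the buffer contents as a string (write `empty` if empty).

Answer: goqux

Derivation:
After op 1 (type): buf='go' undo_depth=1 redo_depth=0
After op 2 (type): buf='goblue' undo_depth=2 redo_depth=0
After op 3 (undo): buf='go' undo_depth=1 redo_depth=1
After op 4 (type): buf='goqux' undo_depth=2 redo_depth=0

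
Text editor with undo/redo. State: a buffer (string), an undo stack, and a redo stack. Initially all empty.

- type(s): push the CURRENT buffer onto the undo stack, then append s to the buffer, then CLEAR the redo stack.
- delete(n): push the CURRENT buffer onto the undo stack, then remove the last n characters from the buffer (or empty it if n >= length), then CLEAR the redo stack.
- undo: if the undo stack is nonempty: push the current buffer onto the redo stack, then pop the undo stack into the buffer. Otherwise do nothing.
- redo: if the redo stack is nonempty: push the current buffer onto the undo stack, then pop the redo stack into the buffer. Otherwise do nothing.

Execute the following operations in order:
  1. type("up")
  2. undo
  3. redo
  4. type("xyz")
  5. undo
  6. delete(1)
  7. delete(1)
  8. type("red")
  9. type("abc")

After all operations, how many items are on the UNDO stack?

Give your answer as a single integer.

Answer: 5

Derivation:
After op 1 (type): buf='up' undo_depth=1 redo_depth=0
After op 2 (undo): buf='(empty)' undo_depth=0 redo_depth=1
After op 3 (redo): buf='up' undo_depth=1 redo_depth=0
After op 4 (type): buf='upxyz' undo_depth=2 redo_depth=0
After op 5 (undo): buf='up' undo_depth=1 redo_depth=1
After op 6 (delete): buf='u' undo_depth=2 redo_depth=0
After op 7 (delete): buf='(empty)' undo_depth=3 redo_depth=0
After op 8 (type): buf='red' undo_depth=4 redo_depth=0
After op 9 (type): buf='redabc' undo_depth=5 redo_depth=0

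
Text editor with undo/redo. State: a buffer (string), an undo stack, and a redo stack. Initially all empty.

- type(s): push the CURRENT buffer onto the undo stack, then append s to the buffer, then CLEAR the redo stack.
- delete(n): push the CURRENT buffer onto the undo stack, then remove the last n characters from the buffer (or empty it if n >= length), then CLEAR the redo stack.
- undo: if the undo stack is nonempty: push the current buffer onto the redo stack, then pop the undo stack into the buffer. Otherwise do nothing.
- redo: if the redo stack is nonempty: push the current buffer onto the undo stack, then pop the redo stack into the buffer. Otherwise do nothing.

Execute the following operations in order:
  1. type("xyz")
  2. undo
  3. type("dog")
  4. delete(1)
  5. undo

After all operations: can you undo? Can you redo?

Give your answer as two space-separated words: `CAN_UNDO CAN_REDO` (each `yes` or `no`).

Answer: yes yes

Derivation:
After op 1 (type): buf='xyz' undo_depth=1 redo_depth=0
After op 2 (undo): buf='(empty)' undo_depth=0 redo_depth=1
After op 3 (type): buf='dog' undo_depth=1 redo_depth=0
After op 4 (delete): buf='do' undo_depth=2 redo_depth=0
After op 5 (undo): buf='dog' undo_depth=1 redo_depth=1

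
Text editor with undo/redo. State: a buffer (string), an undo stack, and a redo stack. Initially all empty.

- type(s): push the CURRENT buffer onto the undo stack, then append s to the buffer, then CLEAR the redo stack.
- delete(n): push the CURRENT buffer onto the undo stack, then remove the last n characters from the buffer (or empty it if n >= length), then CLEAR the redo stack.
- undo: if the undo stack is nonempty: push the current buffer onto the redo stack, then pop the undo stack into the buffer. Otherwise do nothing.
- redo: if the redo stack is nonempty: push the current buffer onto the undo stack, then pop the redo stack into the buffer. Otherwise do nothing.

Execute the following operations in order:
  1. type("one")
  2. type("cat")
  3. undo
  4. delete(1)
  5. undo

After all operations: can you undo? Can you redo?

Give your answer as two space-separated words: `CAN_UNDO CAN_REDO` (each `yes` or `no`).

After op 1 (type): buf='one' undo_depth=1 redo_depth=0
After op 2 (type): buf='onecat' undo_depth=2 redo_depth=0
After op 3 (undo): buf='one' undo_depth=1 redo_depth=1
After op 4 (delete): buf='on' undo_depth=2 redo_depth=0
After op 5 (undo): buf='one' undo_depth=1 redo_depth=1

Answer: yes yes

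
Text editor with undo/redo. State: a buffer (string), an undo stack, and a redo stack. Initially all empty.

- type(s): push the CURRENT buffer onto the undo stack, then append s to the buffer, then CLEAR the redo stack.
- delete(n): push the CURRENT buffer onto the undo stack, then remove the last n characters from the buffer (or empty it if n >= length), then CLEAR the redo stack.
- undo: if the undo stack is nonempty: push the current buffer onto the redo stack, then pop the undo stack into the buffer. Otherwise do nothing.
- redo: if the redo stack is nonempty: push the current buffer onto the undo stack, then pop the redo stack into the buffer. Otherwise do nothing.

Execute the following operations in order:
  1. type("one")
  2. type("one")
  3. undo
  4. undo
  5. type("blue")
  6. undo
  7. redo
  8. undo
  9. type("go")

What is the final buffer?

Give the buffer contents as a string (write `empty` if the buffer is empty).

After op 1 (type): buf='one' undo_depth=1 redo_depth=0
After op 2 (type): buf='oneone' undo_depth=2 redo_depth=0
After op 3 (undo): buf='one' undo_depth=1 redo_depth=1
After op 4 (undo): buf='(empty)' undo_depth=0 redo_depth=2
After op 5 (type): buf='blue' undo_depth=1 redo_depth=0
After op 6 (undo): buf='(empty)' undo_depth=0 redo_depth=1
After op 7 (redo): buf='blue' undo_depth=1 redo_depth=0
After op 8 (undo): buf='(empty)' undo_depth=0 redo_depth=1
After op 9 (type): buf='go' undo_depth=1 redo_depth=0

Answer: go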